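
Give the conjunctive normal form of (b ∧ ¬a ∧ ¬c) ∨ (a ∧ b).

(b ∧ ¬a ∧ ¬c) ∨ (a ∧ b)
= (b ∨ a) ∧ (b ∨ b) ∧ (¬a ∨ a) ∧ (¬a ∨ b) ∧ (¬c ∨ a) ∧ (¬c ∨ b)   (distribute ∨ over ∧)
= b ∧ (¬c ∨ a)   (simplify)

b ∧ (¬c ∨ a)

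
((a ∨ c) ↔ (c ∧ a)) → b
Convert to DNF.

(a ∧ ¬c) ∨ (c ∧ ¬a) ∨ b

((a ∨ c) ↔ (c ∧ a)) → b
≡ ¬((a ∨ c) ↔ (c ∧ a)) ∨ b   [eliminate →]
≡ ¬(((a ∨ c) → (c ∧ a)) ∧ ((c ∧ a) → (a ∨ c))) ∨ b   [eliminate ↔]
≡ ¬((¬(a ∨ c) ∨ (c ∧ a)) ∧ ((c ∧ a) → (a ∨ c))) ∨ b   [eliminate →]
≡ ¬((¬(a ∨ c) ∨ (c ∧ a)) ∧ (¬(c ∧ a) ∨ a ∨ c)) ∨ b   [eliminate →]
≡ ¬(¬(a ∨ c) ∨ (c ∧ a)) ∨ ¬(¬(c ∧ a) ∨ a ∨ c) ∨ b   [De Morgan]
≡ (¬¬(a ∨ c) ∧ ¬(c ∧ a)) ∨ ¬(¬(c ∧ a) ∨ a ∨ c) ∨ b   [De Morgan]
≡ ((a ∨ c) ∧ ¬(c ∧ a)) ∨ ¬(¬(c ∧ a) ∨ a ∨ c) ∨ b   [double negation]
≡ ((a ∨ c) ∧ (¬c ∨ ¬a)) ∨ ¬(¬(c ∧ a) ∨ a ∨ c) ∨ b   [De Morgan]
≡ ((a ∨ c) ∧ (¬c ∨ ¬a)) ∨ (¬¬(c ∧ a) ∧ ¬a ∧ ¬c) ∨ b   [De Morgan]
≡ ((a ∨ c) ∧ (¬c ∨ ¬a)) ∨ (c ∧ a ∧ ¬a ∧ ¬c) ∨ b   [double negation]
≡ (a ∧ ¬c) ∨ (a ∧ ¬a) ∨ (c ∧ ¬c) ∨ (c ∧ ¬a) ∨ (c ∧ a ∧ ¬a ∧ ¬c) ∨ b   [distribute ∧ over ∨]
≡ (a ∧ ¬c) ∨ (c ∧ ¬a) ∨ b   [simplify]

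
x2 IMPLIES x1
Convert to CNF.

NOT x2 OR x1

x2 IMPLIES x1
⇔ NOT x2 OR x1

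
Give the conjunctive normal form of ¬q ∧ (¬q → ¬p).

¬q ∧ (q ∨ ¬p)

¬q ∧ (¬q → ¬p)
= ¬q ∧ (¬¬q ∨ ¬p)   [eliminate →]
= ¬q ∧ (q ∨ ¬p)   [double negation]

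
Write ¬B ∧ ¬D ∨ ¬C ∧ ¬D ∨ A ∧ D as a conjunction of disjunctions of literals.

(¬B ∨ ¬C ∨ A) ∧ (¬B ∨ ¬C ∨ D) ∧ (¬D ∨ A)

¬B ∧ ¬D ∨ ¬C ∧ ¬D ∨ A ∧ D
≡ (¬B ∨ ¬C ∨ A) ∧ (¬B ∨ ¬C ∨ D) ∧ (¬B ∨ ¬D ∨ A) ∧ (¬B ∨ ¬D ∨ D) ∧ (¬D ∨ ¬C ∨ A) ∧ (¬D ∨ ¬C ∨ D) ∧ (¬D ∨ ¬D ∨ A) ∧ (¬D ∨ ¬D ∨ D)   — distribute ∨ over ∧
≡ (¬B ∨ ¬C ∨ A) ∧ (¬B ∨ ¬C ∨ D) ∧ (¬D ∨ A)   — simplify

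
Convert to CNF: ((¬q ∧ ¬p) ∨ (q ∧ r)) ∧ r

(¬p ∨ q) ∧ r

((¬q ∧ ¬p) ∨ (q ∧ r)) ∧ r
≡ (¬q ∨ q) ∧ (¬q ∨ r) ∧ (¬p ∨ q) ∧ (¬p ∨ r) ∧ r   [distribute ∨ over ∧]
≡ (¬p ∨ q) ∧ r   [simplify]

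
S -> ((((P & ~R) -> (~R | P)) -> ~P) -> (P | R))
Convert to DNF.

S -> ((((P & ~R) -> (~R | P)) -> ~P) -> (P | R))
= ~S | ((((P & ~R) -> (~R | P)) -> ~P) -> (P | R))   [eliminate ->]
= ~S | ~(((P & ~R) -> (~R | P)) -> ~P) | P | R   [eliminate ->]
= ~S | ~(~((P & ~R) -> (~R | P)) | ~P) | P | R   [eliminate ->]
= ~S | ~(~(~(P & ~R) | ~R | P) | ~P) | P | R   [eliminate ->]
= ~S | (~~(~(P & ~R) | ~R | P) & ~~P) | P | R   [De Morgan]
= ~S | ((~(P & ~R) | ~R | P) & ~~P) | P | R   [double negation]
= ~S | ((~P | ~~R | ~R | P) & ~~P) | P | R   [De Morgan]
= ~S | ((~P | R | ~R | P) & ~~P) | P | R   [double negation]
= ~S | ((~P | R | ~R | P) & P) | P | R   [double negation]
= ~S | (~P & P) | (R & P) | (~R & P) | (P & P) | P | R   [distribute & over |]
= ~S | P | R   [simplify]

~S | P | R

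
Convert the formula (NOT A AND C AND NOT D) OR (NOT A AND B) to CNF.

NOT A AND (C OR B) AND (NOT D OR B)

(NOT A AND C AND NOT D) OR (NOT A AND B)
≡ (NOT A OR NOT A) AND (NOT A OR B) AND (C OR NOT A) AND (C OR B) AND (NOT D OR NOT A) AND (NOT D OR B)   — distribute OR over AND
≡ NOT A AND (C OR B) AND (NOT D OR B)   — simplify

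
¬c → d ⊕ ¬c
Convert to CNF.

c ∨ ¬d

¬c → d ⊕ ¬c
⇔ ¬¬c ∨ (d ⊕ ¬c)   [eliminate →]
⇔ ¬¬c ∨ (d ∨ ¬c) ∧ ¬(d ∧ ¬c)   [expand ⊕]
⇔ c ∨ (d ∨ ¬c) ∧ ¬(d ∧ ¬c)   [double negation]
⇔ c ∨ (d ∨ ¬c) ∧ (¬d ∨ ¬¬c)   [De Morgan]
⇔ c ∨ (d ∨ ¬c) ∧ (¬d ∨ c)   [double negation]
⇔ (c ∨ d ∨ ¬c) ∧ (c ∨ ¬d ∨ c)   [distribute ∨ over ∧]
⇔ c ∨ ¬d   [simplify]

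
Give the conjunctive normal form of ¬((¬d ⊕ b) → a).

¬((¬d ⊕ b) → a)
≡ ¬(¬(¬d ⊕ b) ∨ a)   [eliminate →]
≡ ¬(¬((¬d ∨ b) ∧ ¬(¬d ∧ b)) ∨ a)   [expand ⊕]
≡ ¬¬((¬d ∨ b) ∧ ¬(¬d ∧ b)) ∧ ¬a   [De Morgan]
≡ (¬d ∨ b) ∧ ¬(¬d ∧ b) ∧ ¬a   [double negation]
≡ (¬d ∨ b) ∧ (¬¬d ∨ ¬b) ∧ ¬a   [De Morgan]
≡ (¬d ∨ b) ∧ (d ∨ ¬b) ∧ ¬a   [double negation]

(¬d ∨ b) ∧ (d ∨ ¬b) ∧ ¬a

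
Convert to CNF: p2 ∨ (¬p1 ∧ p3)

p2 ∨ (¬p1 ∧ p3)
≡ (p2 ∨ ¬p1) ∧ (p2 ∨ p3)   (distribute ∨ over ∧)

(p2 ∨ ¬p1) ∧ (p2 ∨ p3)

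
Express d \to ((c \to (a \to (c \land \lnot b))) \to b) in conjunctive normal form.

d \to ((c \to (a \to (c \land \lnot b))) \to b)
⇔ \lnot d \lor ((c \to (a \to (c \land \lnot b))) \to b)   — eliminate \to
⇔ \lnot d \lor \lnot (c \to (a \to (c \land \lnot b))) \lor b   — eliminate \to
⇔ \lnot d \lor \lnot (\lnot c \lor (a \to (c \land \lnot b))) \lor b   — eliminate \to
⇔ \lnot d \lor \lnot (\lnot c \lor \lnot a \lor (c \land \lnot b)) \lor b   — eliminate \to
⇔ \lnot d \lor (\lnot \lnot c \land \lnot \lnot a \land \lnot (c \land \lnot b)) \lor b   — De Morgan
⇔ \lnot d \lor (c \land \lnot \lnot a \land \lnot (c \land \lnot b)) \lor b   — double negation
⇔ \lnot d \lor (c \land a \land \lnot (c \land \lnot b)) \lor b   — double negation
⇔ \lnot d \lor (c \land a \land (\lnot c \lor \lnot \lnot b)) \lor b   — De Morgan
⇔ \lnot d \lor (c \land a \land (\lnot c \lor b)) \lor b   — double negation
⇔ (\lnot d \lor c \lor b) \land (\lnot d \lor a \lor b) \land (\lnot d \lor \lnot c \lor b \lor b)   — distribute \lor over \land
⇔ (\lnot d \lor c \lor b) \land (\lnot d \lor a \lor b) \land (\lnot d \lor \lnot c \lor b)   — simplify

(\lnot d \lor c \lor b) \land (\lnot d \lor a \lor b) \land (\lnot d \lor \lnot c \lor b)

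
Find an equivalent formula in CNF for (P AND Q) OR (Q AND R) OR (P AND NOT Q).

(P OR Q) AND (P OR R)

(P AND Q) OR (Q AND R) OR (P AND NOT Q)
≡ (P OR Q OR P) AND (P OR Q OR NOT Q) AND (P OR R OR P) AND (P OR R OR NOT Q) AND (Q OR Q OR P) AND (Q OR Q OR NOT Q) AND (Q OR R OR P) AND (Q OR R OR NOT Q)   [distribute OR over AND]
≡ (P OR Q) AND (P OR R)   [simplify]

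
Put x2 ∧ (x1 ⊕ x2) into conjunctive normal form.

x2 ∧ (x1 ⊕ x2)
≡ x2 ∧ (x1 ∨ x2) ∧ ¬(x1 ∧ x2)   [expand ⊕]
≡ x2 ∧ (x1 ∨ x2) ∧ (¬x1 ∨ ¬x2)   [De Morgan]
≡ x2 ∧ (¬x1 ∨ ¬x2)   [simplify]

x2 ∧ (¬x1 ∨ ¬x2)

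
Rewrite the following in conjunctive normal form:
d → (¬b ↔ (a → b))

d → (¬b ↔ (a → b))
= ¬d ∨ (¬b ↔ (a → b))   (eliminate →)
= ¬d ∨ ((¬b → (a → b)) ∧ ((a → b) → ¬b))   (eliminate ↔)
= ¬d ∨ ((¬¬b ∨ (a → b)) ∧ ((a → b) → ¬b))   (eliminate →)
= ¬d ∨ ((¬¬b ∨ ¬a ∨ b) ∧ ((a → b) → ¬b))   (eliminate →)
= ¬d ∨ ((¬¬b ∨ ¬a ∨ b) ∧ (¬(a → b) ∨ ¬b))   (eliminate →)
= ¬d ∨ ((¬¬b ∨ ¬a ∨ b) ∧ (¬(¬a ∨ b) ∨ ¬b))   (eliminate →)
= ¬d ∨ ((b ∨ ¬a ∨ b) ∧ (¬(¬a ∨ b) ∨ ¬b))   (double negation)
= ¬d ∨ ((b ∨ ¬a ∨ b) ∧ ((¬¬a ∧ ¬b) ∨ ¬b))   (De Morgan)
= ¬d ∨ ((b ∨ ¬a ∨ b) ∧ ((a ∧ ¬b) ∨ ¬b))   (double negation)
= (¬d ∨ b ∨ ¬a ∨ b) ∧ (¬d ∨ a ∨ ¬b) ∧ (¬d ∨ ¬b ∨ ¬b)   (distribute ∨ over ∧)
= (¬d ∨ b ∨ ¬a) ∧ (¬d ∨ ¬b)   (simplify)

(¬d ∨ b ∨ ¬a) ∧ (¬d ∨ ¬b)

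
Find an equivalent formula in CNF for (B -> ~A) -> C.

(B | C) & (A | C)

(B -> ~A) -> C
= ~(B -> ~A) | C   — eliminate ->
= ~(~B | ~A) | C   — eliminate ->
= (~~B & ~~A) | C   — De Morgan
= (B & ~~A) | C   — double negation
= (B & A) | C   — double negation
= (B | C) & (A | C)   — distribute | over &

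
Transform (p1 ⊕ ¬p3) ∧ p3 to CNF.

(p1 ∨ ¬p3) ∧ p3

(p1 ⊕ ¬p3) ∧ p3
⇔ (p1 ∨ ¬p3) ∧ ¬(p1 ∧ ¬p3) ∧ p3
⇔ (p1 ∨ ¬p3) ∧ (¬p1 ∨ ¬¬p3) ∧ p3
⇔ (p1 ∨ ¬p3) ∧ (¬p1 ∨ p3) ∧ p3
⇔ (p1 ∨ ¬p3) ∧ p3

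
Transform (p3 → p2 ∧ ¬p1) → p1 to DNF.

p3 ∧ ¬p2 ∨ p1

(p3 → p2 ∧ ¬p1) → p1
⇔ ¬(p3 → p2 ∧ ¬p1) ∨ p1   [eliminate →]
⇔ ¬(¬p3 ∨ p2 ∧ ¬p1) ∨ p1   [eliminate →]
⇔ ¬¬p3 ∧ ¬(p2 ∧ ¬p1) ∨ p1   [De Morgan]
⇔ p3 ∧ ¬(p2 ∧ ¬p1) ∨ p1   [double negation]
⇔ p3 ∧ (¬p2 ∨ ¬¬p1) ∨ p1   [De Morgan]
⇔ p3 ∧ (¬p2 ∨ p1) ∨ p1   [double negation]
⇔ p3 ∧ ¬p2 ∨ p3 ∧ p1 ∨ p1   [distribute ∧ over ∨]
⇔ p3 ∧ ¬p2 ∨ p1   [simplify]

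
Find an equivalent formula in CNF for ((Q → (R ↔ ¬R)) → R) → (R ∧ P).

((Q → (R ↔ ¬R)) → R) → (R ∧ P)
≡ ¬((Q → (R ↔ ¬R)) → R) ∨ (R ∧ P)   [eliminate →]
≡ ¬(¬(Q → (R ↔ ¬R)) ∨ R) ∨ (R ∧ P)   [eliminate →]
≡ ¬(¬(¬Q ∨ (R ↔ ¬R)) ∨ R) ∨ (R ∧ P)   [eliminate →]
≡ ¬(¬(¬Q ∨ ((R → ¬R) ∧ (¬R → R))) ∨ R) ∨ (R ∧ P)   [eliminate ↔]
≡ ¬(¬(¬Q ∨ ((¬R ∨ ¬R) ∧ (¬R → R))) ∨ R) ∨ (R ∧ P)   [eliminate →]
≡ ¬(¬(¬Q ∨ ((¬R ∨ ¬R) ∧ (¬¬R ∨ R))) ∨ R) ∨ (R ∧ P)   [eliminate →]
≡ (¬¬(¬Q ∨ ((¬R ∨ ¬R) ∧ (¬¬R ∨ R))) ∧ ¬R) ∨ (R ∧ P)   [De Morgan]
≡ ((¬Q ∨ ((¬R ∨ ¬R) ∧ (¬¬R ∨ R))) ∧ ¬R) ∨ (R ∧ P)   [double negation]
≡ ((¬Q ∨ ((¬R ∨ ¬R) ∧ (R ∨ R))) ∧ ¬R) ∨ (R ∧ P)   [double negation]
≡ (¬Q ∨ ¬R ∨ ¬R ∨ R) ∧ (¬Q ∨ ¬R ∨ ¬R ∨ P) ∧ (¬Q ∨ R ∨ R ∨ R) ∧ (¬Q ∨ R ∨ R ∨ P) ∧ (¬R ∨ R) ∧ (¬R ∨ P)   [distribute ∨ over ∧]
≡ (¬Q ∨ R) ∧ (¬R ∨ P)   [simplify]

(¬Q ∨ R) ∧ (¬R ∨ P)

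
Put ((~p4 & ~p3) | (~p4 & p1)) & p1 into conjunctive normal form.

~p4 & p1

((~p4 & ~p3) | (~p4 & p1)) & p1
⇔ (~p4 | ~p4) & (~p4 | p1) & (~p3 | ~p4) & (~p3 | p1) & p1
⇔ ~p4 & p1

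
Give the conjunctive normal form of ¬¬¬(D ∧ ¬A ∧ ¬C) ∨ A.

¬D ∨ A ∨ C

¬¬¬(D ∧ ¬A ∧ ¬C) ∨ A
= ¬(D ∧ ¬A ∧ ¬C) ∨ A   [double negation]
= ¬D ∨ ¬¬A ∨ ¬¬C ∨ A   [De Morgan]
= ¬D ∨ A ∨ ¬¬C ∨ A   [double negation]
= ¬D ∨ A ∨ C ∨ A   [double negation]
= ¬D ∨ A ∨ C   [simplify]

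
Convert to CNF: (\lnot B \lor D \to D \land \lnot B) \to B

\lnot D \lor B

(\lnot B \lor D \to D \land \lnot B) \to B
⇔ \lnot (\lnot B \lor D \to D \land \lnot B) \lor B   (eliminate \to)
⇔ \lnot (\lnot (\lnot B \lor D) \lor D \land \lnot B) \lor B   (eliminate \to)
⇔ \lnot \lnot (\lnot B \lor D) \land \lnot (D \land \lnot B) \lor B   (De Morgan)
⇔ (\lnot B \lor D) \land \lnot (D \land \lnot B) \lor B   (double negation)
⇔ (\lnot B \lor D) \land (\lnot D \lor \lnot \lnot B) \lor B   (De Morgan)
⇔ (\lnot B \lor D) \land (\lnot D \lor B) \lor B   (double negation)
⇔ (\lnot B \lor D \lor B) \land (\lnot D \lor B \lor B)   (distribute \lor over \land)
⇔ \lnot D \lor B   (simplify)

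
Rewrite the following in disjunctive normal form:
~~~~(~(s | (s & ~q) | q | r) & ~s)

~s & ~q & ~r

~~~~(~(s | (s & ~q) | q | r) & ~s)
≡ ~~(~(s | (s & ~q) | q | r) & ~s)   [double negation]
≡ ~(s | (s & ~q) | q | r) & ~s   [double negation]
≡ ~s & ~(s & ~q) & ~q & ~r & ~s   [De Morgan]
≡ ~s & (~s | ~~q) & ~q & ~r & ~s   [De Morgan]
≡ ~s & (~s | q) & ~q & ~r & ~s   [double negation]
≡ (~s & ~s & ~q & ~r & ~s) | (~s & q & ~q & ~r & ~s)   [distribute & over |]
≡ ~s & ~q & ~r   [simplify]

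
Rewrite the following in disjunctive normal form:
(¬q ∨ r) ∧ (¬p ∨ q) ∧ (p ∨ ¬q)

(¬q ∧ ¬p) ∨ (r ∧ q ∧ p)

(¬q ∨ r) ∧ (¬p ∨ q) ∧ (p ∨ ¬q)
= (¬q ∧ ¬p ∧ p) ∨ (¬q ∧ ¬p ∧ ¬q) ∨ (¬q ∧ q ∧ p) ∨ (¬q ∧ q ∧ ¬q) ∨ (r ∧ ¬p ∧ p) ∨ (r ∧ ¬p ∧ ¬q) ∨ (r ∧ q ∧ p) ∨ (r ∧ q ∧ ¬q)   — distribute ∧ over ∨
= (¬q ∧ ¬p) ∨ (r ∧ q ∧ p)   — simplify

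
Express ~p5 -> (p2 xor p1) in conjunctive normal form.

~p5 -> (p2 xor p1)
≡ ~~p5 | (p2 xor p1)   — eliminate ->
≡ ~~p5 | ((p2 | p1) & ~(p2 & p1))   — expand xor
≡ p5 | ((p2 | p1) & ~(p2 & p1))   — double negation
≡ p5 | ((p2 | p1) & (~p2 | ~p1))   — De Morgan
≡ (p5 | p2 | p1) & (p5 | ~p2 | ~p1)   — distribute | over &

(p5 | p2 | p1) & (p5 | ~p2 | ~p1)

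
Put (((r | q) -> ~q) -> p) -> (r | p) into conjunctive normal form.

(((r | q) -> ~q) -> p) -> (r | p)
= ~(((r | q) -> ~q) -> p) | r | p   — eliminate ->
= ~(~((r | q) -> ~q) | p) | r | p   — eliminate ->
= ~(~(~(r | q) | ~q) | p) | r | p   — eliminate ->
= (~~(~(r | q) | ~q) & ~p) | r | p   — De Morgan
= ((~(r | q) | ~q) & ~p) | r | p   — double negation
= (((~r & ~q) | ~q) & ~p) | r | p   — De Morgan
= (~r | ~q | r | p) & (~q | ~q | r | p) & (~p | r | p)   — distribute | over &
= ~q | r | p   — simplify

~q | r | p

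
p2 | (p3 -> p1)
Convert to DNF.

p2 | ~p3 | p1

p2 | (p3 -> p1)
≡ p2 | ~p3 | p1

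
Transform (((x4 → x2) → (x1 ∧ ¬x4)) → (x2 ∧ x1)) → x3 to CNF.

(((x4 → x2) → (x1 ∧ ¬x4)) → (x2 ∧ x1)) → x3
⇔ ¬(((x4 → x2) → (x1 ∧ ¬x4)) → (x2 ∧ x1)) ∨ x3   [eliminate →]
⇔ ¬(¬((x4 → x2) → (x1 ∧ ¬x4)) ∨ (x2 ∧ x1)) ∨ x3   [eliminate →]
⇔ ¬(¬(¬(x4 → x2) ∨ (x1 ∧ ¬x4)) ∨ (x2 ∧ x1)) ∨ x3   [eliminate →]
⇔ ¬(¬(¬(¬x4 ∨ x2) ∨ (x1 ∧ ¬x4)) ∨ (x2 ∧ x1)) ∨ x3   [eliminate →]
⇔ (¬¬(¬(¬x4 ∨ x2) ∨ (x1 ∧ ¬x4)) ∧ ¬(x2 ∧ x1)) ∨ x3   [De Morgan]
⇔ ((¬(¬x4 ∨ x2) ∨ (x1 ∧ ¬x4)) ∧ ¬(x2 ∧ x1)) ∨ x3   [double negation]
⇔ (((¬¬x4 ∧ ¬x2) ∨ (x1 ∧ ¬x4)) ∧ ¬(x2 ∧ x1)) ∨ x3   [De Morgan]
⇔ (((x4 ∧ ¬x2) ∨ (x1 ∧ ¬x4)) ∧ ¬(x2 ∧ x1)) ∨ x3   [double negation]
⇔ (((x4 ∧ ¬x2) ∨ (x1 ∧ ¬x4)) ∧ (¬x2 ∨ ¬x1)) ∨ x3   [De Morgan]
⇔ (x4 ∨ x1 ∨ x3) ∧ (x4 ∨ ¬x4 ∨ x3) ∧ (¬x2 ∨ x1 ∨ x3) ∧ (¬x2 ∨ ¬x4 ∨ x3) ∧ (¬x2 ∨ ¬x1 ∨ x3)   [distribute ∨ over ∧]
⇔ (x4 ∨ x1 ∨ x3) ∧ (¬x2 ∨ x1 ∨ x3) ∧ (¬x2 ∨ ¬x4 ∨ x3) ∧ (¬x2 ∨ ¬x1 ∨ x3)   [simplify]

(x4 ∨ x1 ∨ x3) ∧ (¬x2 ∨ x1 ∨ x3) ∧ (¬x2 ∨ ¬x4 ∨ x3) ∧ (¬x2 ∨ ¬x1 ∨ x3)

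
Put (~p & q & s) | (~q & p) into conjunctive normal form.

(~p | ~q) & (q | p) & (s | ~q) & (s | p)

(~p & q & s) | (~q & p)
≡ (~p | ~q) & (~p | p) & (q | ~q) & (q | p) & (s | ~q) & (s | p)   [distribute | over &]
≡ (~p | ~q) & (q | p) & (s | ~q) & (s | p)   [simplify]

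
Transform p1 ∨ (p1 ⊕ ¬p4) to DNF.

p1 ∨ (¬p1 ∧ ¬p4)

p1 ∨ (p1 ⊕ ¬p4)
⇔ p1 ∨ (p1 ∧ ¬¬p4) ∨ (¬p1 ∧ ¬p4)
⇔ p1 ∨ (p1 ∧ p4) ∨ (¬p1 ∧ ¬p4)
⇔ p1 ∨ (¬p1 ∧ ¬p4)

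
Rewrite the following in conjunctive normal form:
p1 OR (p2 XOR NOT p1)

p1 OR NOT p2

p1 OR (p2 XOR NOT p1)
≡ p1 OR ((p2 OR NOT p1) AND NOT (p2 AND NOT p1))   [expand XOR]
≡ p1 OR ((p2 OR NOT p1) AND (NOT p2 OR NOT NOT p1))   [De Morgan]
≡ p1 OR ((p2 OR NOT p1) AND (NOT p2 OR p1))   [double negation]
≡ (p1 OR p2 OR NOT p1) AND (p1 OR NOT p2 OR p1)   [distribute OR over AND]
≡ p1 OR NOT p2   [simplify]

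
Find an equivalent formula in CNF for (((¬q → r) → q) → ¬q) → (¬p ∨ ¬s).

(((¬q → r) → q) → ¬q) → (¬p ∨ ¬s)
≡ ¬(((¬q → r) → q) → ¬q) ∨ ¬p ∨ ¬s   — eliminate →
≡ ¬(¬((¬q → r) → q) ∨ ¬q) ∨ ¬p ∨ ¬s   — eliminate →
≡ ¬(¬(¬(¬q → r) ∨ q) ∨ ¬q) ∨ ¬p ∨ ¬s   — eliminate →
≡ ¬(¬(¬(¬¬q ∨ r) ∨ q) ∨ ¬q) ∨ ¬p ∨ ¬s   — eliminate →
≡ (¬¬(¬(¬¬q ∨ r) ∨ q) ∧ ¬¬q) ∨ ¬p ∨ ¬s   — De Morgan
≡ ((¬(¬¬q ∨ r) ∨ q) ∧ ¬¬q) ∨ ¬p ∨ ¬s   — double negation
≡ (((¬¬¬q ∧ ¬r) ∨ q) ∧ ¬¬q) ∨ ¬p ∨ ¬s   — De Morgan
≡ (((¬q ∧ ¬r) ∨ q) ∧ ¬¬q) ∨ ¬p ∨ ¬s   — double negation
≡ (((¬q ∧ ¬r) ∨ q) ∧ q) ∨ ¬p ∨ ¬s   — double negation
≡ (¬q ∨ q ∨ ¬p ∨ ¬s) ∧ (¬r ∨ q ∨ ¬p ∨ ¬s) ∧ (q ∨ ¬p ∨ ¬s)   — distribute ∨ over ∧
≡ q ∨ ¬p ∨ ¬s   — simplify

q ∨ ¬p ∨ ¬s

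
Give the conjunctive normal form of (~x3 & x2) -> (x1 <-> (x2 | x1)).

(~x3 & x2) -> (x1 <-> (x2 | x1))
≡ ~(~x3 & x2) | (x1 <-> (x2 | x1))   — eliminate ->
≡ ~(~x3 & x2) | ((x1 -> (x2 | x1)) & ((x2 | x1) -> x1))   — eliminate <->
≡ ~(~x3 & x2) | ((~x1 | x2 | x1) & ((x2 | x1) -> x1))   — eliminate ->
≡ ~(~x3 & x2) | ((~x1 | x2 | x1) & (~(x2 | x1) | x1))   — eliminate ->
≡ ~~x3 | ~x2 | ((~x1 | x2 | x1) & (~(x2 | x1) | x1))   — De Morgan
≡ x3 | ~x2 | ((~x1 | x2 | x1) & (~(x2 | x1) | x1))   — double negation
≡ x3 | ~x2 | ((~x1 | x2 | x1) & ((~x2 & ~x1) | x1))   — De Morgan
≡ (x3 | ~x2 | ~x1 | x2 | x1) & (x3 | ~x2 | ~x2 | x1) & (x3 | ~x2 | ~x1 | x1)   — distribute | over &
≡ x3 | ~x2 | x1   — simplify

x3 | ~x2 | x1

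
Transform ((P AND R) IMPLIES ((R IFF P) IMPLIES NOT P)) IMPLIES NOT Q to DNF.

(P AND R) OR NOT Q

((P AND R) IMPLIES ((R IFF P) IMPLIES NOT P)) IMPLIES NOT Q
⇔ NOT ((P AND R) IMPLIES ((R IFF P) IMPLIES NOT P)) OR NOT Q   — eliminate IMPLIES
⇔ NOT (NOT (P AND R) OR ((R IFF P) IMPLIES NOT P)) OR NOT Q   — eliminate IMPLIES
⇔ NOT (NOT (P AND R) OR NOT (R IFF P) OR NOT P) OR NOT Q   — eliminate IMPLIES
⇔ NOT (NOT (P AND R) OR NOT ((R IMPLIES P) AND (P IMPLIES R)) OR NOT P) OR NOT Q   — eliminate IFF
⇔ NOT (NOT (P AND R) OR NOT ((NOT R OR P) AND (P IMPLIES R)) OR NOT P) OR NOT Q   — eliminate IMPLIES
⇔ NOT (NOT (P AND R) OR NOT ((NOT R OR P) AND (NOT P OR R)) OR NOT P) OR NOT Q   — eliminate IMPLIES
⇔ (NOT NOT (P AND R) AND NOT NOT ((NOT R OR P) AND (NOT P OR R)) AND NOT NOT P) OR NOT Q   — De Morgan
⇔ (P AND R AND NOT NOT ((NOT R OR P) AND (NOT P OR R)) AND NOT NOT P) OR NOT Q   — double negation
⇔ (P AND R AND (NOT R OR P) AND (NOT P OR R) AND NOT NOT P) OR NOT Q   — double negation
⇔ (P AND R AND (NOT R OR P) AND (NOT P OR R) AND P) OR NOT Q   — double negation
⇔ (P AND R AND NOT R AND NOT P AND P) OR (P AND R AND NOT R AND R AND P) OR (P AND R AND P AND NOT P AND P) OR (P AND R AND P AND R AND P) OR NOT Q   — distribute AND over OR
⇔ (P AND R) OR NOT Q   — simplify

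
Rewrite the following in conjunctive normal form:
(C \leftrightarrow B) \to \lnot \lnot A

(C \leftrightarrow B) \to \lnot \lnot A
= \lnot (C \leftrightarrow B) \lor \lnot \lnot A   [eliminate \to]
= \lnot ((C \to B) \land (B \to C)) \lor \lnot \lnot A   [eliminate \leftrightarrow]
= \lnot ((\lnot C \lor B) \land (B \to C)) \lor \lnot \lnot A   [eliminate \to]
= \lnot ((\lnot C \lor B) \land (\lnot B \lor C)) \lor \lnot \lnot A   [eliminate \to]
= \lnot (\lnot C \lor B) \lor \lnot (\lnot B \lor C) \lor \lnot \lnot A   [De Morgan]
= (\lnot \lnot C \land \lnot B) \lor \lnot (\lnot B \lor C) \lor \lnot \lnot A   [De Morgan]
= (C \land \lnot B) \lor \lnot (\lnot B \lor C) \lor \lnot \lnot A   [double negation]
= (C \land \lnot B) \lor (\lnot \lnot B \land \lnot C) \lor \lnot \lnot A   [De Morgan]
= (C \land \lnot B) \lor (B \land \lnot C) \lor \lnot \lnot A   [double negation]
= (C \land \lnot B) \lor (B \land \lnot C) \lor A   [double negation]
= (C \lor B \lor A) \land (C \lor \lnot C \lor A) \land (\lnot B \lor B \lor A) \land (\lnot B \lor \lnot C \lor A)   [distribute \lor over \land]
= (C \lor B \lor A) \land (\lnot B \lor \lnot C \lor A)   [simplify]

(C \lor B \lor A) \land (\lnot B \lor \lnot C \lor A)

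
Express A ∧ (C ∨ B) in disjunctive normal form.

A ∧ (C ∨ B)
⇔ (A ∧ C) ∨ (A ∧ B)   — distribute ∧ over ∨

(A ∧ C) ∨ (A ∧ B)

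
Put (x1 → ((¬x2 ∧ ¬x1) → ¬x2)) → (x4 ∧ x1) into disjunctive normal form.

x4 ∧ x1

(x1 → ((¬x2 ∧ ¬x1) → ¬x2)) → (x4 ∧ x1)
≡ ¬(x1 → ((¬x2 ∧ ¬x1) → ¬x2)) ∨ (x4 ∧ x1)   [eliminate →]
≡ ¬(¬x1 ∨ ((¬x2 ∧ ¬x1) → ¬x2)) ∨ (x4 ∧ x1)   [eliminate →]
≡ ¬(¬x1 ∨ ¬(¬x2 ∧ ¬x1) ∨ ¬x2) ∨ (x4 ∧ x1)   [eliminate →]
≡ (¬¬x1 ∧ ¬¬(¬x2 ∧ ¬x1) ∧ ¬¬x2) ∨ (x4 ∧ x1)   [De Morgan]
≡ (x1 ∧ ¬¬(¬x2 ∧ ¬x1) ∧ ¬¬x2) ∨ (x4 ∧ x1)   [double negation]
≡ (x1 ∧ ¬x2 ∧ ¬x1 ∧ ¬¬x2) ∨ (x4 ∧ x1)   [double negation]
≡ (x1 ∧ ¬x2 ∧ ¬x1 ∧ x2) ∨ (x4 ∧ x1)   [double negation]
≡ x4 ∧ x1   [simplify]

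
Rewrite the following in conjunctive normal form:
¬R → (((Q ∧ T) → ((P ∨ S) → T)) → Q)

¬R → (((Q ∧ T) → ((P ∨ S) → T)) → Q)
⇔ ¬¬R ∨ (((Q ∧ T) → ((P ∨ S) → T)) → Q)   [eliminate →]
⇔ ¬¬R ∨ ¬((Q ∧ T) → ((P ∨ S) → T)) ∨ Q   [eliminate →]
⇔ ¬¬R ∨ ¬(¬(Q ∧ T) ∨ ((P ∨ S) → T)) ∨ Q   [eliminate →]
⇔ ¬¬R ∨ ¬(¬(Q ∧ T) ∨ ¬(P ∨ S) ∨ T) ∨ Q   [eliminate →]
⇔ R ∨ ¬(¬(Q ∧ T) ∨ ¬(P ∨ S) ∨ T) ∨ Q   [double negation]
⇔ R ∨ (¬¬(Q ∧ T) ∧ ¬¬(P ∨ S) ∧ ¬T) ∨ Q   [De Morgan]
⇔ R ∨ (Q ∧ T ∧ ¬¬(P ∨ S) ∧ ¬T) ∨ Q   [double negation]
⇔ R ∨ (Q ∧ T ∧ (P ∨ S) ∧ ¬T) ∨ Q   [double negation]
⇔ (R ∨ Q ∨ Q) ∧ (R ∨ T ∨ Q) ∧ (R ∨ P ∨ S ∨ Q) ∧ (R ∨ ¬T ∨ Q)   [distribute ∨ over ∧]
⇔ R ∨ Q   [simplify]

R ∨ Q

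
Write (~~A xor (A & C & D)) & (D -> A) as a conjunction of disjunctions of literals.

(~~A xor (A & C & D)) & (D -> A)
⇔ (~~A | (A & C & D)) & ~(~~A & A & C & D) & (D -> A)   — expand xor
⇔ (~~A | (A & C & D)) & ~(~~A & A & C & D) & (~D | A)   — eliminate ->
⇔ (A | (A & C & D)) & ~(~~A & A & C & D) & (~D | A)   — double negation
⇔ (A | (A & C & D)) & (~~~A | ~A | ~C | ~D) & (~D | A)   — De Morgan
⇔ (A | (A & C & D)) & (~A | ~A | ~C | ~D) & (~D | A)   — double negation
⇔ (A | A) & (A | C) & (A | D) & (~A | ~A | ~C | ~D) & (~D | A)   — distribute | over &
⇔ A & (~A | ~C | ~D)   — simplify

A & (~A | ~C | ~D)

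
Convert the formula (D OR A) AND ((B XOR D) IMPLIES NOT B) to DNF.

(D AND B) OR (D AND NOT B) OR (A AND NOT B)

(D OR A) AND ((B XOR D) IMPLIES NOT B)
≡ (D OR A) AND (NOT (B XOR D) OR NOT B)   [eliminate IMPLIES]
≡ (D OR A) AND (NOT ((B AND NOT D) OR (NOT B AND D)) OR NOT B)   [expand XOR]
≡ (D OR A) AND ((NOT (B AND NOT D) AND NOT (NOT B AND D)) OR NOT B)   [De Morgan]
≡ (D OR A) AND (((NOT B OR NOT NOT D) AND NOT (NOT B AND D)) OR NOT B)   [De Morgan]
≡ (D OR A) AND (((NOT B OR D) AND NOT (NOT B AND D)) OR NOT B)   [double negation]
≡ (D OR A) AND (((NOT B OR D) AND (NOT NOT B OR NOT D)) OR NOT B)   [De Morgan]
≡ (D OR A) AND (((NOT B OR D) AND (B OR NOT D)) OR NOT B)   [double negation]
≡ (D AND NOT B AND B) OR (D AND NOT B AND NOT D) OR (D AND D AND B) OR (D AND D AND NOT D) OR (D AND NOT B) OR (A AND NOT B AND B) OR (A AND NOT B AND NOT D) OR (A AND D AND B) OR (A AND D AND NOT D) OR (A AND NOT B)   [distribute AND over OR]
≡ (D AND B) OR (D AND NOT B) OR (A AND NOT B)   [simplify]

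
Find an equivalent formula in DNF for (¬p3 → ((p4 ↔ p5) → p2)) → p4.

(¬p3 ∧ ¬p4 ∧ ¬p5 ∧ ¬p2) ∨ p4

(¬p3 → ((p4 ↔ p5) → p2)) → p4
≡ ¬(¬p3 → ((p4 ↔ p5) → p2)) ∨ p4   — eliminate →
≡ ¬(¬¬p3 ∨ ((p4 ↔ p5) → p2)) ∨ p4   — eliminate →
≡ ¬(¬¬p3 ∨ ¬(p4 ↔ p5) ∨ p2) ∨ p4   — eliminate →
≡ ¬(¬¬p3 ∨ ¬((p4 → p5) ∧ (p5 → p4)) ∨ p2) ∨ p4   — eliminate ↔
≡ ¬(¬¬p3 ∨ ¬((¬p4 ∨ p5) ∧ (p5 → p4)) ∨ p2) ∨ p4   — eliminate →
≡ ¬(¬¬p3 ∨ ¬((¬p4 ∨ p5) ∧ (¬p5 ∨ p4)) ∨ p2) ∨ p4   — eliminate →
≡ (¬¬¬p3 ∧ ¬¬((¬p4 ∨ p5) ∧ (¬p5 ∨ p4)) ∧ ¬p2) ∨ p4   — De Morgan
≡ (¬p3 ∧ ¬¬((¬p4 ∨ p5) ∧ (¬p5 ∨ p4)) ∧ ¬p2) ∨ p4   — double negation
≡ (¬p3 ∧ (¬p4 ∨ p5) ∧ (¬p5 ∨ p4) ∧ ¬p2) ∨ p4   — double negation
≡ (¬p3 ∧ ¬p4 ∧ ¬p5 ∧ ¬p2) ∨ (¬p3 ∧ ¬p4 ∧ p4 ∧ ¬p2) ∨ (¬p3 ∧ p5 ∧ ¬p5 ∧ ¬p2) ∨ (¬p3 ∧ p5 ∧ p4 ∧ ¬p2) ∨ p4   — distribute ∧ over ∨
≡ (¬p3 ∧ ¬p4 ∧ ¬p5 ∧ ¬p2) ∨ p4   — simplify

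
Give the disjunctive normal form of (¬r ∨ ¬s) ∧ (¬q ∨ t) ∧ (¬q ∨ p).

(¬r ∧ ¬q) ∨ (¬r ∧ t ∧ p) ∨ (¬s ∧ ¬q) ∨ (¬s ∧ t ∧ p)

(¬r ∨ ¬s) ∧ (¬q ∨ t) ∧ (¬q ∨ p)
⇔ (¬r ∧ ¬q ∧ ¬q) ∨ (¬r ∧ ¬q ∧ p) ∨ (¬r ∧ t ∧ ¬q) ∨ (¬r ∧ t ∧ p) ∨ (¬s ∧ ¬q ∧ ¬q) ∨ (¬s ∧ ¬q ∧ p) ∨ (¬s ∧ t ∧ ¬q) ∨ (¬s ∧ t ∧ p)   — distribute ∧ over ∨
⇔ (¬r ∧ ¬q) ∨ (¬r ∧ t ∧ p) ∨ (¬s ∧ ¬q) ∨ (¬s ∧ t ∧ p)   — simplify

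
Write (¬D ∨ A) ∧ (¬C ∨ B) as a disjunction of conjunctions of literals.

(¬D ∧ ¬C) ∨ (¬D ∧ B) ∨ (A ∧ ¬C) ∨ (A ∧ B)

(¬D ∨ A) ∧ (¬C ∨ B)
= (¬D ∧ ¬C) ∨ (¬D ∧ B) ∨ (A ∧ ¬C) ∨ (A ∧ B)   [distribute ∧ over ∨]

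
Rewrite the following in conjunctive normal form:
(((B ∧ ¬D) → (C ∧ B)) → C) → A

(((B ∧ ¬D) → (C ∧ B)) → C) → A
≡ ¬(((B ∧ ¬D) → (C ∧ B)) → C) ∨ A   (eliminate →)
≡ ¬(¬((B ∧ ¬D) → (C ∧ B)) ∨ C) ∨ A   (eliminate →)
≡ ¬(¬(¬(B ∧ ¬D) ∨ (C ∧ B)) ∨ C) ∨ A   (eliminate →)
≡ (¬¬(¬(B ∧ ¬D) ∨ (C ∧ B)) ∧ ¬C) ∨ A   (De Morgan)
≡ ((¬(B ∧ ¬D) ∨ (C ∧ B)) ∧ ¬C) ∨ A   (double negation)
≡ ((¬B ∨ ¬¬D ∨ (C ∧ B)) ∧ ¬C) ∨ A   (De Morgan)
≡ ((¬B ∨ D ∨ (C ∧ B)) ∧ ¬C) ∨ A   (double negation)
≡ (¬B ∨ D ∨ C ∨ A) ∧ (¬B ∨ D ∨ B ∨ A) ∧ (¬C ∨ A)   (distribute ∨ over ∧)
≡ (¬B ∨ D ∨ C ∨ A) ∧ (¬C ∨ A)   (simplify)

(¬B ∨ D ∨ C ∨ A) ∧ (¬C ∨ A)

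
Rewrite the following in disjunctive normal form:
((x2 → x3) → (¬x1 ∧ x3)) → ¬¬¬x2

((x2 → x3) → (¬x1 ∧ x3)) → ¬¬¬x2
≡ ¬((x2 → x3) → (¬x1 ∧ x3)) ∨ ¬¬¬x2   — eliminate →
≡ ¬(¬(x2 → x3) ∨ (¬x1 ∧ x3)) ∨ ¬¬¬x2   — eliminate →
≡ ¬(¬(¬x2 ∨ x3) ∨ (¬x1 ∧ x3)) ∨ ¬¬¬x2   — eliminate →
≡ (¬¬(¬x2 ∨ x3) ∧ ¬(¬x1 ∧ x3)) ∨ ¬¬¬x2   — De Morgan
≡ ((¬x2 ∨ x3) ∧ ¬(¬x1 ∧ x3)) ∨ ¬¬¬x2   — double negation
≡ ((¬x2 ∨ x3) ∧ (¬¬x1 ∨ ¬x3)) ∨ ¬¬¬x2   — De Morgan
≡ ((¬x2 ∨ x3) ∧ (x1 ∨ ¬x3)) ∨ ¬¬¬x2   — double negation
≡ ((¬x2 ∨ x3) ∧ (x1 ∨ ¬x3)) ∨ ¬x2   — double negation
≡ (¬x2 ∧ x1) ∨ (¬x2 ∧ ¬x3) ∨ (x3 ∧ x1) ∨ (x3 ∧ ¬x3) ∨ ¬x2   — distribute ∧ over ∨
≡ (x3 ∧ x1) ∨ ¬x2   — simplify

(x3 ∧ x1) ∨ ¬x2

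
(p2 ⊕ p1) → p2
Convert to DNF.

(¬p2 ∧ ¬p1) ∨ p2

(p2 ⊕ p1) → p2
≡ ¬(p2 ⊕ p1) ∨ p2   (eliminate →)
≡ ¬((p2 ∧ ¬p1) ∨ (¬p2 ∧ p1)) ∨ p2   (expand ⊕)
≡ (¬(p2 ∧ ¬p1) ∧ ¬(¬p2 ∧ p1)) ∨ p2   (De Morgan)
≡ ((¬p2 ∨ ¬¬p1) ∧ ¬(¬p2 ∧ p1)) ∨ p2   (De Morgan)
≡ ((¬p2 ∨ p1) ∧ ¬(¬p2 ∧ p1)) ∨ p2   (double negation)
≡ ((¬p2 ∨ p1) ∧ (¬¬p2 ∨ ¬p1)) ∨ p2   (De Morgan)
≡ ((¬p2 ∨ p1) ∧ (p2 ∨ ¬p1)) ∨ p2   (double negation)
≡ (¬p2 ∧ p2) ∨ (¬p2 ∧ ¬p1) ∨ (p1 ∧ p2) ∨ (p1 ∧ ¬p1) ∨ p2   (distribute ∧ over ∨)
≡ (¬p2 ∧ ¬p1) ∨ p2   (simplify)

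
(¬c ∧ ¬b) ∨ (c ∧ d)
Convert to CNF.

(¬c ∨ d) ∧ (¬b ∨ c) ∧ (¬b ∨ d)

(¬c ∧ ¬b) ∨ (c ∧ d)
⇔ (¬c ∨ c) ∧ (¬c ∨ d) ∧ (¬b ∨ c) ∧ (¬b ∨ d)   (distribute ∨ over ∧)
⇔ (¬c ∨ d) ∧ (¬b ∨ c) ∧ (¬b ∨ d)   (simplify)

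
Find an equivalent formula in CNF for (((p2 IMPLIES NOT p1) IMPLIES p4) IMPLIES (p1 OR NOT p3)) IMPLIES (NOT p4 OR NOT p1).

NOT p1 OR NOT p4

(((p2 IMPLIES NOT p1) IMPLIES p4) IMPLIES (p1 OR NOT p3)) IMPLIES (NOT p4 OR NOT p1)
≡ NOT (((p2 IMPLIES NOT p1) IMPLIES p4) IMPLIES (p1 OR NOT p3)) OR NOT p4 OR NOT p1   — eliminate IMPLIES
≡ NOT (NOT ((p2 IMPLIES NOT p1) IMPLIES p4) OR p1 OR NOT p3) OR NOT p4 OR NOT p1   — eliminate IMPLIES
≡ NOT (NOT (NOT (p2 IMPLIES NOT p1) OR p4) OR p1 OR NOT p3) OR NOT p4 OR NOT p1   — eliminate IMPLIES
≡ NOT (NOT (NOT (NOT p2 OR NOT p1) OR p4) OR p1 OR NOT p3) OR NOT p4 OR NOT p1   — eliminate IMPLIES
≡ (NOT NOT (NOT (NOT p2 OR NOT p1) OR p4) AND NOT p1 AND NOT NOT p3) OR NOT p4 OR NOT p1   — De Morgan
≡ ((NOT (NOT p2 OR NOT p1) OR p4) AND NOT p1 AND NOT NOT p3) OR NOT p4 OR NOT p1   — double negation
≡ (((NOT NOT p2 AND NOT NOT p1) OR p4) AND NOT p1 AND NOT NOT p3) OR NOT p4 OR NOT p1   — De Morgan
≡ (((p2 AND NOT NOT p1) OR p4) AND NOT p1 AND NOT NOT p3) OR NOT p4 OR NOT p1   — double negation
≡ (((p2 AND p1) OR p4) AND NOT p1 AND NOT NOT p3) OR NOT p4 OR NOT p1   — double negation
≡ (((p2 AND p1) OR p4) AND NOT p1 AND p3) OR NOT p4 OR NOT p1   — double negation
≡ (p2 OR p4 OR NOT p4 OR NOT p1) AND (p1 OR p4 OR NOT p4 OR NOT p1) AND (NOT p1 OR NOT p4 OR NOT p1) AND (p3 OR NOT p4 OR NOT p1)   — distribute OR over AND
≡ NOT p1 OR NOT p4   — simplify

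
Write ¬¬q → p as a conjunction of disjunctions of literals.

¬q ∨ p

¬¬q → p
= ¬¬¬q ∨ p   [eliminate →]
= ¬q ∨ p   [double negation]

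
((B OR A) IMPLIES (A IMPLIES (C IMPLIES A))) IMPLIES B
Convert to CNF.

((B OR A) IMPLIES (A IMPLIES (C IMPLIES A))) IMPLIES B
≡ NOT ((B OR A) IMPLIES (A IMPLIES (C IMPLIES A))) OR B   — eliminate IMPLIES
≡ NOT (NOT (B OR A) OR (A IMPLIES (C IMPLIES A))) OR B   — eliminate IMPLIES
≡ NOT (NOT (B OR A) OR NOT A OR (C IMPLIES A)) OR B   — eliminate IMPLIES
≡ NOT (NOT (B OR A) OR NOT A OR NOT C OR A) OR B   — eliminate IMPLIES
≡ (NOT NOT (B OR A) AND NOT NOT A AND NOT NOT C AND NOT A) OR B   — De Morgan
≡ ((B OR A) AND NOT NOT A AND NOT NOT C AND NOT A) OR B   — double negation
≡ ((B OR A) AND A AND NOT NOT C AND NOT A) OR B   — double negation
≡ ((B OR A) AND A AND C AND NOT A) OR B   — double negation
≡ (B OR A OR B) AND (A OR B) AND (C OR B) AND (NOT A OR B)   — distribute OR over AND
≡ (B OR A) AND (C OR B) AND (NOT A OR B)   — simplify

(B OR A) AND (C OR B) AND (NOT A OR B)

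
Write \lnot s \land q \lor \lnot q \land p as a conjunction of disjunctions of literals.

(\lnot s \lor \lnot q) \land (\lnot s \lor p) \land (q \lor p)

\lnot s \land q \lor \lnot q \land p
= (\lnot s \lor \lnot q) \land (\lnot s \lor p) \land (q \lor \lnot q) \land (q \lor p)   [distribute \lor over \land]
= (\lnot s \lor \lnot q) \land (\lnot s \lor p) \land (q \lor p)   [simplify]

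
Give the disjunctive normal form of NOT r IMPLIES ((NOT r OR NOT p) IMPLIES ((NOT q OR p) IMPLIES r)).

r OR (q AND NOT p)

NOT r IMPLIES ((NOT r OR NOT p) IMPLIES ((NOT q OR p) IMPLIES r))
≡ NOT NOT r OR ((NOT r OR NOT p) IMPLIES ((NOT q OR p) IMPLIES r))
≡ NOT NOT r OR NOT (NOT r OR NOT p) OR ((NOT q OR p) IMPLIES r)
≡ NOT NOT r OR NOT (NOT r OR NOT p) OR NOT (NOT q OR p) OR r
≡ r OR NOT (NOT r OR NOT p) OR NOT (NOT q OR p) OR r
≡ r OR (NOT NOT r AND NOT NOT p) OR NOT (NOT q OR p) OR r
≡ r OR (r AND NOT NOT p) OR NOT (NOT q OR p) OR r
≡ r OR (r AND p) OR NOT (NOT q OR p) OR r
≡ r OR (r AND p) OR (NOT NOT q AND NOT p) OR r
≡ r OR (r AND p) OR (q AND NOT p) OR r
≡ r OR (q AND NOT p)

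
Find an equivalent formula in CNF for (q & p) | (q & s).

q & (p | s)

(q & p) | (q & s)
≡ (q | q) & (q | s) & (p | q) & (p | s)
≡ q & (p | s)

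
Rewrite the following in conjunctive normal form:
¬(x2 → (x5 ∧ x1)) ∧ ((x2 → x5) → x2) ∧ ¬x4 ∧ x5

¬(x2 → (x5 ∧ x1)) ∧ ((x2 → x5) → x2) ∧ ¬x4 ∧ x5
⇔ ¬(¬x2 ∨ (x5 ∧ x1)) ∧ ((x2 → x5) → x2) ∧ ¬x4 ∧ x5
⇔ ¬(¬x2 ∨ (x5 ∧ x1)) ∧ (¬(x2 → x5) ∨ x2) ∧ ¬x4 ∧ x5
⇔ ¬(¬x2 ∨ (x5 ∧ x1)) ∧ (¬(¬x2 ∨ x5) ∨ x2) ∧ ¬x4 ∧ x5
⇔ ¬¬x2 ∧ ¬(x5 ∧ x1) ∧ (¬(¬x2 ∨ x5) ∨ x2) ∧ ¬x4 ∧ x5
⇔ x2 ∧ ¬(x5 ∧ x1) ∧ (¬(¬x2 ∨ x5) ∨ x2) ∧ ¬x4 ∧ x5
⇔ x2 ∧ (¬x5 ∨ ¬x1) ∧ (¬(¬x2 ∨ x5) ∨ x2) ∧ ¬x4 ∧ x5
⇔ x2 ∧ (¬x5 ∨ ¬x1) ∧ ((¬¬x2 ∧ ¬x5) ∨ x2) ∧ ¬x4 ∧ x5
⇔ x2 ∧ (¬x5 ∨ ¬x1) ∧ ((x2 ∧ ¬x5) ∨ x2) ∧ ¬x4 ∧ x5
⇔ x2 ∧ (¬x5 ∨ ¬x1) ∧ (x2 ∨ x2) ∧ (¬x5 ∨ x2) ∧ ¬x4 ∧ x5
⇔ x2 ∧ (¬x5 ∨ ¬x1) ∧ ¬x4 ∧ x5

x2 ∧ (¬x5 ∨ ¬x1) ∧ ¬x4 ∧ x5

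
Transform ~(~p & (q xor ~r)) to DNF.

p | (~q & r) | (~r & q)

~(~p & (q xor ~r))
≡ ~(~p & ((q & ~~r) | (~q & ~r)))   — expand xor
≡ ~~p | ~((q & ~~r) | (~q & ~r))   — De Morgan
≡ p | ~((q & ~~r) | (~q & ~r))   — double negation
≡ p | (~(q & ~~r) & ~(~q & ~r))   — De Morgan
≡ p | ((~q | ~~~r) & ~(~q & ~r))   — De Morgan
≡ p | ((~q | ~r) & ~(~q & ~r))   — double negation
≡ p | ((~q | ~r) & (~~q | ~~r))   — De Morgan
≡ p | ((~q | ~r) & (q | ~~r))   — double negation
≡ p | ((~q | ~r) & (q | r))   — double negation
≡ p | (~q & q) | (~q & r) | (~r & q) | (~r & r)   — distribute & over |
≡ p | (~q & r) | (~r & q)   — simplify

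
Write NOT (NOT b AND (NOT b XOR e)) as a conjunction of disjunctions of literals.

NOT (NOT b AND (NOT b XOR e))
≡ NOT (NOT b AND (NOT b OR e) AND NOT (NOT b AND e))   — expand XOR
≡ NOT NOT b OR NOT (NOT b OR e) OR NOT NOT (NOT b AND e)   — De Morgan
≡ b OR NOT (NOT b OR e) OR NOT NOT (NOT b AND e)   — double negation
≡ b OR (NOT NOT b AND NOT e) OR NOT NOT (NOT b AND e)   — De Morgan
≡ b OR (b AND NOT e) OR NOT NOT (NOT b AND e)   — double negation
≡ b OR (b AND NOT e) OR (NOT b AND e)   — double negation
≡ (b OR b OR NOT b) AND (b OR b OR e) AND (b OR NOT e OR NOT b) AND (b OR NOT e OR e)   — distribute OR over AND
≡ b OR e   — simplify

b OR e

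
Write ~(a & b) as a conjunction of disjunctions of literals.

~(a & b)
≡ ~a | ~b   [De Morgan]

~a | ~b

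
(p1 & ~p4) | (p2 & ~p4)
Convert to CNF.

(p1 & ~p4) | (p2 & ~p4)
⇔ (p1 | p2) & (p1 | ~p4) & (~p4 | p2) & (~p4 | ~p4)
⇔ (p1 | p2) & ~p4

(p1 | p2) & ~p4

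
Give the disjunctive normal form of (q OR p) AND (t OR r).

(q OR p) AND (t OR r)
≡ (q AND t) OR (q AND r) OR (p AND t) OR (p AND r)   — distribute AND over OR

(q AND t) OR (q AND r) OR (p AND t) OR (p AND r)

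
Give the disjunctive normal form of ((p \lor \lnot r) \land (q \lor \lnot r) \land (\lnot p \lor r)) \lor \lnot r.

((p \lor \lnot r) \land (q \lor \lnot r) \land (\lnot p \lor r)) \lor \lnot r
⇔ (p \land q \land \lnot p) \lor (p \land q \land r) \lor (p \land \lnot r \land \lnot p) \lor (p \land \lnot r \land r) \lor (\lnot r \land q \land \lnot p) \lor (\lnot r \land q \land r) \lor (\lnot r \land \lnot r \land \lnot p) \lor (\lnot r \land \lnot r \land r) \lor \lnot r
⇔ (p \land q \land r) \lor \lnot r

(p \land q \land r) \lor \lnot r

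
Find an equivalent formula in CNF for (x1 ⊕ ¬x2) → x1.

(x1 ⊕ ¬x2) → x1
= ¬(x1 ⊕ ¬x2) ∨ x1   (eliminate →)
= ¬((x1 ∨ ¬x2) ∧ ¬(x1 ∧ ¬x2)) ∨ x1   (expand ⊕)
= ¬(x1 ∨ ¬x2) ∨ ¬¬(x1 ∧ ¬x2) ∨ x1   (De Morgan)
= (¬x1 ∧ ¬¬x2) ∨ ¬¬(x1 ∧ ¬x2) ∨ x1   (De Morgan)
= (¬x1 ∧ x2) ∨ ¬¬(x1 ∧ ¬x2) ∨ x1   (double negation)
= (¬x1 ∧ x2) ∨ (x1 ∧ ¬x2) ∨ x1   (double negation)
= (¬x1 ∨ x1 ∨ x1) ∧ (¬x1 ∨ ¬x2 ∨ x1) ∧ (x2 ∨ x1 ∨ x1) ∧ (x2 ∨ ¬x2 ∨ x1)   (distribute ∨ over ∧)
= x2 ∨ x1   (simplify)

x2 ∨ x1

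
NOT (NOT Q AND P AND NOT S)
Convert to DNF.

Q OR NOT P OR S

NOT (NOT Q AND P AND NOT S)
≡ NOT NOT Q OR NOT P OR NOT NOT S   [De Morgan]
≡ Q OR NOT P OR NOT NOT S   [double negation]
≡ Q OR NOT P OR S   [double negation]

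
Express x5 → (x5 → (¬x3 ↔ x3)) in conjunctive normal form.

x5 → (x5 → (¬x3 ↔ x3))
= ¬x5 ∨ (x5 → (¬x3 ↔ x3))   [eliminate →]
= ¬x5 ∨ ¬x5 ∨ (¬x3 ↔ x3)   [eliminate →]
= ¬x5 ∨ ¬x5 ∨ ((¬x3 → x3) ∧ (x3 → ¬x3))   [eliminate ↔]
= ¬x5 ∨ ¬x5 ∨ ((¬¬x3 ∨ x3) ∧ (x3 → ¬x3))   [eliminate →]
= ¬x5 ∨ ¬x5 ∨ ((¬¬x3 ∨ x3) ∧ (¬x3 ∨ ¬x3))   [eliminate →]
= ¬x5 ∨ ¬x5 ∨ ((x3 ∨ x3) ∧ (¬x3 ∨ ¬x3))   [double negation]
= (¬x5 ∨ ¬x5 ∨ x3 ∨ x3) ∧ (¬x5 ∨ ¬x5 ∨ ¬x3 ∨ ¬x3)   [distribute ∨ over ∧]
= (¬x5 ∨ x3) ∧ (¬x5 ∨ ¬x3)   [simplify]

(¬x5 ∨ x3) ∧ (¬x5 ∨ ¬x3)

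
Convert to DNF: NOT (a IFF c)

(a AND NOT c) OR (c AND NOT a)

NOT (a IFF c)
⇔ NOT ((a IMPLIES c) AND (c IMPLIES a))   (eliminate IFF)
⇔ NOT ((NOT a OR c) AND (c IMPLIES a))   (eliminate IMPLIES)
⇔ NOT ((NOT a OR c) AND (NOT c OR a))   (eliminate IMPLIES)
⇔ NOT (NOT a OR c) OR NOT (NOT c OR a)   (De Morgan)
⇔ (NOT NOT a AND NOT c) OR NOT (NOT c OR a)   (De Morgan)
⇔ (a AND NOT c) OR NOT (NOT c OR a)   (double negation)
⇔ (a AND NOT c) OR (NOT NOT c AND NOT a)   (De Morgan)
⇔ (a AND NOT c) OR (c AND NOT a)   (double negation)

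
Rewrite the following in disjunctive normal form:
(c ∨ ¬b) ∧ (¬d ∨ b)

(c ∧ ¬d) ∨ (c ∧ b) ∨ (¬b ∧ ¬d)

(c ∨ ¬b) ∧ (¬d ∨ b)
≡ (c ∧ ¬d) ∨ (c ∧ b) ∨ (¬b ∧ ¬d) ∨ (¬b ∧ b)   [distribute ∧ over ∨]
≡ (c ∧ ¬d) ∨ (c ∧ b) ∨ (¬b ∧ ¬d)   [simplify]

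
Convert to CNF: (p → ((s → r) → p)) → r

(p ∨ r) ∧ (¬s ∨ r) ∧ (¬p ∨ r)

(p → ((s → r) → p)) → r
= ¬(p → ((s → r) → p)) ∨ r   (eliminate →)
= ¬(¬p ∨ ((s → r) → p)) ∨ r   (eliminate →)
= ¬(¬p ∨ ¬(s → r) ∨ p) ∨ r   (eliminate →)
= ¬(¬p ∨ ¬(¬s ∨ r) ∨ p) ∨ r   (eliminate →)
= (¬¬p ∧ ¬¬(¬s ∨ r) ∧ ¬p) ∨ r   (De Morgan)
= (p ∧ ¬¬(¬s ∨ r) ∧ ¬p) ∨ r   (double negation)
= (p ∧ (¬s ∨ r) ∧ ¬p) ∨ r   (double negation)
= (p ∨ r) ∧ (¬s ∨ r ∨ r) ∧ (¬p ∨ r)   (distribute ∨ over ∧)
= (p ∨ r) ∧ (¬s ∨ r) ∧ (¬p ∨ r)   (simplify)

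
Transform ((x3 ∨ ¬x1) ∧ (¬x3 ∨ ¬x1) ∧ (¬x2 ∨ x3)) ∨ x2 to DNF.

((x3 ∨ ¬x1) ∧ (¬x3 ∨ ¬x1) ∧ (¬x2 ∨ x3)) ∨ x2
≡ (x3 ∧ ¬x3 ∧ ¬x2) ∨ (x3 ∧ ¬x3 ∧ x3) ∨ (x3 ∧ ¬x1 ∧ ¬x2) ∨ (x3 ∧ ¬x1 ∧ x3) ∨ (¬x1 ∧ ¬x3 ∧ ¬x2) ∨ (¬x1 ∧ ¬x3 ∧ x3) ∨ (¬x1 ∧ ¬x1 ∧ ¬x2) ∨ (¬x1 ∧ ¬x1 ∧ x3) ∨ x2   — distribute ∧ over ∨
≡ (x3 ∧ ¬x1) ∨ (¬x1 ∧ ¬x2) ∨ x2   — simplify

(x3 ∧ ¬x1) ∨ (¬x1 ∧ ¬x2) ∨ x2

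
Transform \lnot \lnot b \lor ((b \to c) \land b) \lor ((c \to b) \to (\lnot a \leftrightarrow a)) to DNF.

\lnot \lnot b \lor ((b \to c) \land b) \lor ((c \to b) \to (\lnot a \leftrightarrow a))
⇔ \lnot \lnot b \lor ((\lnot b \lor c) \land b) \lor ((c \to b) \to (\lnot a \leftrightarrow a))   — eliminate \to
⇔ \lnot \lnot b \lor ((\lnot b \lor c) \land b) \lor \lnot (c \to b) \lor (\lnot a \leftrightarrow a)   — eliminate \to
⇔ \lnot \lnot b \lor ((\lnot b \lor c) \land b) \lor \lnot (\lnot c \lor b) \lor (\lnot a \leftrightarrow a)   — eliminate \to
⇔ \lnot \lnot b \lor ((\lnot b \lor c) \land b) \lor \lnot (\lnot c \lor b) \lor ((\lnot a \to a) \land (a \to \lnot a))   — eliminate \leftrightarrow
⇔ \lnot \lnot b \lor ((\lnot b \lor c) \land b) \lor \lnot (\lnot c \lor b) \lor ((\lnot \lnot a \lor a) \land (a \to \lnot a))   — eliminate \to
⇔ \lnot \lnot b \lor ((\lnot b \lor c) \land b) \lor \lnot (\lnot c \lor b) \lor ((\lnot \lnot a \lor a) \land (\lnot a \lor \lnot a))   — eliminate \to
⇔ b \lor ((\lnot b \lor c) \land b) \lor \lnot (\lnot c \lor b) \lor ((\lnot \lnot a \lor a) \land (\lnot a \lor \lnot a))   — double negation
⇔ b \lor ((\lnot b \lor c) \land b) \lor (\lnot \lnot c \land \lnot b) \lor ((\lnot \lnot a \lor a) \land (\lnot a \lor \lnot a))   — De Morgan
⇔ b \lor ((\lnot b \lor c) \land b) \lor (c \land \lnot b) \lor ((\lnot \lnot a \lor a) \land (\lnot a \lor \lnot a))   — double negation
⇔ b \lor ((\lnot b \lor c) \land b) \lor (c \land \lnot b) \lor ((a \lor a) \land (\lnot a \lor \lnot a))   — double negation
⇔ b \lor (\lnot b \land b) \lor (c \land b) \lor (c \land \lnot b) \lor (a \land \lnot a) \lor (a \land \lnot a) \lor (a \land \lnot a) \lor (a \land \lnot a)   — distribute \land over \lor
⇔ b \lor (c \land \lnot b)   — simplify

b \lor (c \land \lnot b)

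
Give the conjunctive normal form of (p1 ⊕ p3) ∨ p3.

p1 ∨ p3

(p1 ⊕ p3) ∨ p3
= (p1 ∨ p3) ∧ ¬(p1 ∧ p3) ∨ p3   (expand ⊕)
= (p1 ∨ p3) ∧ (¬p1 ∨ ¬p3) ∨ p3   (De Morgan)
= (p1 ∨ p3 ∨ p3) ∧ (¬p1 ∨ ¬p3 ∨ p3)   (distribute ∨ over ∧)
= p1 ∨ p3   (simplify)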